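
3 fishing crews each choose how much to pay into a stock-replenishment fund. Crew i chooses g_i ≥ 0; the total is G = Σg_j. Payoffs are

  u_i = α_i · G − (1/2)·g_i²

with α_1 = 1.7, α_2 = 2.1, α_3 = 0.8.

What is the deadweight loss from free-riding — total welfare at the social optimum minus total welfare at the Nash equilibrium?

Crew i's FOC: ∂u_i/∂g_i = α_i − g_i = 0, so g_i* = α_i.
NE contributions = (1.7, 2.1, 0.8); G = 4.6.
W^NE = (Σα)·G − ½Σα_i² = 4.6² − ½·7.94 = 17.19.
Planner sets g_i = Σα_j = 4.6 for every i, so G^SO = 3·4.6 = 13.8.
W^SO = (Σα)·G^SO − ½·3·(Σα)² = (3/2)·4.6² = 31.74.
Deadweight loss = W^SO − W^NE = 14.55.

14.55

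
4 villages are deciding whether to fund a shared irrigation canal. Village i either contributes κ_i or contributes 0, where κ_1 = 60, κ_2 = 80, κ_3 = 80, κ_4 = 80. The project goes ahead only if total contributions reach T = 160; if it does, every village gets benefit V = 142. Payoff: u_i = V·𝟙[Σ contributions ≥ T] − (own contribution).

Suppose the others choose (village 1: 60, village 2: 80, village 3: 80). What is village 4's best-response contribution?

0

Others' total = 220 ≥ 160; contributing adds cost 80 for no extra benefit.
Best response: 0.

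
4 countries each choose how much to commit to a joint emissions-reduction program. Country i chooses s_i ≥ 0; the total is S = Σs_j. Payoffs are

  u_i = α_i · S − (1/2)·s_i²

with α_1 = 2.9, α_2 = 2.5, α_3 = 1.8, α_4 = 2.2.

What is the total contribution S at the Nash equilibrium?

9.4

Country i's FOC: ∂u_i/∂s_i = α_i − s_i = 0, so s_i* = α_i.
NE contributions = (2.9, 2.5, 1.8, 2.2); S = 9.4.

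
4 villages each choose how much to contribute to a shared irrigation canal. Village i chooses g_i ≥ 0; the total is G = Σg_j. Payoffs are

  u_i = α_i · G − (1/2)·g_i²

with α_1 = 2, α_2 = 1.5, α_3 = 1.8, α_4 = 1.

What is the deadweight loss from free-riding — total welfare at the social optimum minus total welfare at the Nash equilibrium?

Village i's FOC: ∂u_i/∂g_i = α_i − g_i = 0, so g_i* = α_i.
NE contributions = (2, 1.5, 1.8, 1); G = 6.3.
W^NE = (Σα)·G − ½Σα_i² = 6.3² − ½·10.49 = 34.445.
Planner sets g_i = Σα_j = 6.3 for every i, so G^SO = 4·6.3 = 25.2.
W^SO = (Σα)·G^SO − ½·4·(Σα)² = (4/2)·6.3² = 79.38.
Deadweight loss = W^SO − W^NE = 44.935.

44.935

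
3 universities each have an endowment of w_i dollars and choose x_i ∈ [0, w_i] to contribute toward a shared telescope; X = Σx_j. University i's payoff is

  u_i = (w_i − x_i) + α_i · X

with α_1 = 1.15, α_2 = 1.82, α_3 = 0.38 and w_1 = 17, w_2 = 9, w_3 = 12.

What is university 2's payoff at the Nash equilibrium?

∂u_i/∂x_i = α_i − 1, so university i contributes w_i if α_i > 1, else 0.
α_i > 1 for i ∈ {1, 2}; NE contributions (17, 9, 0), X = 26.
u_2 = (9 − 9) + 1.82·26 = 47.32.

47.32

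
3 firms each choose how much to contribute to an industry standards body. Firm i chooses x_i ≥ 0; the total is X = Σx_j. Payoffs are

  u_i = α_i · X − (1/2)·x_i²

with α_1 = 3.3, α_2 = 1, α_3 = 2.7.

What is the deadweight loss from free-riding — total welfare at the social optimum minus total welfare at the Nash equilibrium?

34.09

Firm i's FOC: ∂u_i/∂x_i = α_i − x_i = 0, so x_i* = α_i.
NE contributions = (3.3, 1, 2.7); X = 7.
W^NE = (Σα)·X − ½Σα_i² = 7² − ½·19.18 = 39.41.
Planner sets x_i = Σα_j = 7 for every i, so X^SO = 3·7 = 21.
W^SO = (Σα)·X^SO − ½·3·(Σα)² = (3/2)·7² = 73.5.
Deadweight loss = W^SO − W^NE = 34.09.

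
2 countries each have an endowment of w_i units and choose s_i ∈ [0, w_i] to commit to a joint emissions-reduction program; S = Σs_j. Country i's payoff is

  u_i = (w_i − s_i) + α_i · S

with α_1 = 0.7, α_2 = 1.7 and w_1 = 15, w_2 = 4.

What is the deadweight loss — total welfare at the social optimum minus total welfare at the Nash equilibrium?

21

∂u_i/∂s_i = α_i − 1, so country i contributes w_i if α_i > 1, else 0.
α_i > 1 for i ∈ {2}; NE contributions (0, 4), S = 4.
W^NE = Σw_i − S^NE + (Σα_i)·S^NE = 19 + 1.4·4 = 24.6.
Planner: ∂(Σu_j)/∂s_i = Σα_j − 1 = 1.4 > 0, so everyone contributes w_i; S^SO = 19, W^SO = 19 + 1.4·19 = 45.6.
Deadweight loss = 21.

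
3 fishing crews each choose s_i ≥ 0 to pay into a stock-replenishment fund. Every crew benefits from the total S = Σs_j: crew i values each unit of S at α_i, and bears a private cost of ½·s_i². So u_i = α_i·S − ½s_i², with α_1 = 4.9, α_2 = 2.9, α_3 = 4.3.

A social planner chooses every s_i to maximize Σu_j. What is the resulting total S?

36.3

Planner FOC: ∂(Σu_j)/∂s_i = (Σα_j) − s_i = 0, so s_i^SO = Σα_j = 12.1 for every i; S^SO = 36.3.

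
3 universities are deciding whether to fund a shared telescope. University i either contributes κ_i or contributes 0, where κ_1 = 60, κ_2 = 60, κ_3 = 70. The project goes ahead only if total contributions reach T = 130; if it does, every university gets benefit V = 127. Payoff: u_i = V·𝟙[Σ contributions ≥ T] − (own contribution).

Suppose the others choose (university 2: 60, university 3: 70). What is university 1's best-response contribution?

Others' total = 130 ≥ 130; contributing adds cost 60 for no extra benefit.
Best response: 0.

0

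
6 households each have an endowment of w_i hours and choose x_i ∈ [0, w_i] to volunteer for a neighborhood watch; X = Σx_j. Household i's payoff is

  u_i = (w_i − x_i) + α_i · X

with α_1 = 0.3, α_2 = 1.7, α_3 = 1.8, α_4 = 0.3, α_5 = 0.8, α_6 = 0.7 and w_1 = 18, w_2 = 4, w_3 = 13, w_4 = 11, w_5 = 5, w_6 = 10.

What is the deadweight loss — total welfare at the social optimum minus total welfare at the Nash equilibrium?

202.4

∂u_i/∂x_i = α_i − 1, so household i contributes w_i if α_i > 1, else 0.
α_i > 1 for i ∈ {2, 3}; NE contributions (0, 4, 13, 0, 0, 0), X = 17.
W^NE = Σw_i − X^NE + (Σα_i)·X^NE = 61 + 4.6·17 = 139.2.
Planner: ∂(Σu_j)/∂x_i = Σα_j − 1 = 4.6 > 0, so everyone contributes w_i; X^SO = 61, W^SO = 61 + 4.6·61 = 341.6.
Deadweight loss = 202.4.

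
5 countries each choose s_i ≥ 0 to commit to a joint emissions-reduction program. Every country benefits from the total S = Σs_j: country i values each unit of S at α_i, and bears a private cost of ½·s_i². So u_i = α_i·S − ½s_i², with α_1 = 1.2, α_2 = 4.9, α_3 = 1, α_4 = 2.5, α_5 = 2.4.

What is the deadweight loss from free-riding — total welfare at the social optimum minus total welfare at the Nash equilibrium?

Country i's FOC: ∂u_i/∂s_i = α_i − s_i = 0, so s_i* = α_i.
NE contributions = (1.2, 4.9, 1, 2.5, 2.4); S = 12.
W^NE = (Σα)·S − ½Σα_i² = 12² − ½·38.46 = 124.77.
Planner sets s_i = Σα_j = 12 for every i, so S^SO = 5·12 = 60.
W^SO = (Σα)·S^SO − ½·5·(Σα)² = (5/2)·12² = 360.
Deadweight loss = W^SO − W^NE = 235.23.

235.23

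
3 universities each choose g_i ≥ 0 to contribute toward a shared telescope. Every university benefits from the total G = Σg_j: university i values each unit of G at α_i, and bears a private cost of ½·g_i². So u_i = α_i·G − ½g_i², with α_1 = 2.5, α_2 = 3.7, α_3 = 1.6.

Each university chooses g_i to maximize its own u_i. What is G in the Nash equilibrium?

7.8

University i's FOC: ∂u_i/∂g_i = α_i − g_i = 0, so g_i* = α_i.
NE contributions = (2.5, 3.7, 1.6); G = 7.8.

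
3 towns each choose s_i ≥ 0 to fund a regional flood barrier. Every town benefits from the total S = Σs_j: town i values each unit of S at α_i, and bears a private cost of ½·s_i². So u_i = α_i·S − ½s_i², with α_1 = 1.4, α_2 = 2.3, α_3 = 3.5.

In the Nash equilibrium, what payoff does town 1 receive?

9.1

Town i's FOC: ∂u_i/∂s_i = α_i − s_i = 0, so s_i* = α_i.
NE contributions = (1.4, 2.3, 3.5); S = 7.2.
u_1 = α_1·S − ½·(s_1)² = 1.4·7.2 − ½·1.4² = 9.1.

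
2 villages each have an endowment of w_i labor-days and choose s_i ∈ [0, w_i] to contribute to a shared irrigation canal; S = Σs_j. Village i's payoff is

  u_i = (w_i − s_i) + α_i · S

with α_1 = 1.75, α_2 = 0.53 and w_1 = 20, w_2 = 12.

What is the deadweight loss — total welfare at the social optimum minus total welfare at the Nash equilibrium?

∂u_i/∂s_i = α_i − 1, so village i contributes w_i if α_i > 1, else 0.
α_i > 1 for i ∈ {1}; NE contributions (20, 0), S = 20.
W^NE = Σw_i − S^NE + (Σα_i)·S^NE = 32 + 1.28·20 = 57.6.
Planner: ∂(Σu_j)/∂s_i = Σα_j − 1 = 1.28 > 0, so everyone contributes w_i; S^SO = 32, W^SO = 32 + 1.28·32 = 72.96.
Deadweight loss = 15.36.

15.36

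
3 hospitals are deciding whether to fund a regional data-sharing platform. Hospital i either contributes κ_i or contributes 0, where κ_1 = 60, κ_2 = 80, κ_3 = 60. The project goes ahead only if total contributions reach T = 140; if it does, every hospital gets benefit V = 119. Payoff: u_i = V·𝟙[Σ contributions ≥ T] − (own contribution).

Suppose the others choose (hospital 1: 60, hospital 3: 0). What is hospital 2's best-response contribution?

Others' total = 60. Contributing 80 brings total to 140 ≥ 140: gain V − κ_2 = 39.
Best response: 80.

80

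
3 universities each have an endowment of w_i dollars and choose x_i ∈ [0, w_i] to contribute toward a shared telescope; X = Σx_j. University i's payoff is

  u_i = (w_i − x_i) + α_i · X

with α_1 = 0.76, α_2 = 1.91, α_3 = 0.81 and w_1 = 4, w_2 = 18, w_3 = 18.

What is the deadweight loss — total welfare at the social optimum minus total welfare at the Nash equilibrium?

∂u_i/∂x_i = α_i − 1, so university i contributes w_i if α_i > 1, else 0.
α_i > 1 for i ∈ {2}; NE contributions (0, 18, 0), X = 18.
W^NE = Σw_i − X^NE + (Σα_i)·X^NE = 40 + 2.48·18 = 84.64.
Planner: ∂(Σu_j)/∂x_i = Σα_j − 1 = 2.48 > 0, so everyone contributes w_i; X^SO = 40, W^SO = 40 + 2.48·40 = 139.2.
Deadweight loss = 54.56.

54.56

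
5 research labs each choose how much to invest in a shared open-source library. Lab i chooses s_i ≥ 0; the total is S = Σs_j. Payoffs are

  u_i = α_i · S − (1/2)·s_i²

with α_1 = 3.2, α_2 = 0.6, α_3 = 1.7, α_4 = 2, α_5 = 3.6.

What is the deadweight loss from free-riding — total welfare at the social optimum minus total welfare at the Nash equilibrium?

200.04

Lab i's FOC: ∂u_i/∂s_i = α_i − s_i = 0, so s_i* = α_i.
NE contributions = (3.2, 0.6, 1.7, 2, 3.6); S = 11.1.
W^NE = (Σα)·S − ½Σα_i² = 11.1² − ½·30.45 = 107.985.
Planner sets s_i = Σα_j = 11.1 for every i, so S^SO = 5·11.1 = 55.5.
W^SO = (Σα)·S^SO − ½·5·(Σα)² = (5/2)·11.1² = 308.025.
Deadweight loss = W^SO − W^NE = 200.04.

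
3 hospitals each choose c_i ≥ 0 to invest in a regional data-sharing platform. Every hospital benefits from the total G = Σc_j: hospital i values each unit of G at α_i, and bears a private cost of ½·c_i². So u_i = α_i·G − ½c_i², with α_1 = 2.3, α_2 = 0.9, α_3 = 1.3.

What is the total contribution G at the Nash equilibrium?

Hospital i's FOC: ∂u_i/∂c_i = α_i − c_i = 0, so c_i* = α_i.
NE contributions = (2.3, 0.9, 1.3); G = 4.5.

4.5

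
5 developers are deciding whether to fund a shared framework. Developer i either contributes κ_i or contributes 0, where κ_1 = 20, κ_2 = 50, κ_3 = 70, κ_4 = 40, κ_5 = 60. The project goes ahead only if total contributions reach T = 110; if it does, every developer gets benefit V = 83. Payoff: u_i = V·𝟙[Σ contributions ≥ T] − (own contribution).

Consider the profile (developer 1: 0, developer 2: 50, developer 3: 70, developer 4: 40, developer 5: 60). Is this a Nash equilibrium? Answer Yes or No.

No

Total = 220 ≥ 110: provided.
Developer 1 (pledges 0, payoff 83): pledging 20 → total 240, payoff 63. No gain.
Developer 2 (pledges 50, payoff 33): dropping to 0 → total 170, payoff 83. Profitable deviation.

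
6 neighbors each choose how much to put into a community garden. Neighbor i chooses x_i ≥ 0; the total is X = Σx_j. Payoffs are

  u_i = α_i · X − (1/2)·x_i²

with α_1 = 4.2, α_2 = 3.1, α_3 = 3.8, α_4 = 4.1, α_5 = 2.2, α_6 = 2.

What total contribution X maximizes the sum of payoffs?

Planner FOC: ∂(Σu_j)/∂x_i = (Σα_j) − x_i = 0, so x_i^SO = Σα_j = 19.4 for every i; X^SO = 116.4.

116.4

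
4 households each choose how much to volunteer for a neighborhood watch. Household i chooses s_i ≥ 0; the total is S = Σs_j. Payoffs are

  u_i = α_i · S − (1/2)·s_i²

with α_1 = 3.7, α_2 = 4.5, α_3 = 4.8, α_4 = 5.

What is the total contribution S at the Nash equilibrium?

18

Household i's FOC: ∂u_i/∂s_i = α_i − s_i = 0, so s_i* = α_i.
NE contributions = (3.7, 4.5, 4.8, 5); S = 18.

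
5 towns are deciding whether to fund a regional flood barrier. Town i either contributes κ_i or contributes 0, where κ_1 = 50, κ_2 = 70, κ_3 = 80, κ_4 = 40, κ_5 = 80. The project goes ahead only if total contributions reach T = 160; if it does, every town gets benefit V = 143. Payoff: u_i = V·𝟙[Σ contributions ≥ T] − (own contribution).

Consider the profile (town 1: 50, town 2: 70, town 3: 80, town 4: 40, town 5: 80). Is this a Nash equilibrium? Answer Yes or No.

Total = 320 ≥ 160: provided.
Town 1 (pledges 50, payoff 93): dropping to 0 → total 270, payoff 143. Profitable deviation.

No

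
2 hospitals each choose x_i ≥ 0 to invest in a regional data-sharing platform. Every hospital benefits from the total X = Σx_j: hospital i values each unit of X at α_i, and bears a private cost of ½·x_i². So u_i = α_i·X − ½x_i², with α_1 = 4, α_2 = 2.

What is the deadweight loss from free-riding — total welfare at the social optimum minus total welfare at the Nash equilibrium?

10

Hospital i's FOC: ∂u_i/∂x_i = α_i − x_i = 0, so x_i* = α_i.
NE contributions = (4, 2); X = 6.
W^NE = (Σα)·X − ½Σα_i² = 6² − ½·20 = 26.
Planner sets x_i = Σα_j = 6 for every i, so X^SO = 2·6 = 12.
W^SO = (Σα)·X^SO − ½·2·(Σα)² = (2/2)·6² = 36.
Deadweight loss = W^SO − W^NE = 10.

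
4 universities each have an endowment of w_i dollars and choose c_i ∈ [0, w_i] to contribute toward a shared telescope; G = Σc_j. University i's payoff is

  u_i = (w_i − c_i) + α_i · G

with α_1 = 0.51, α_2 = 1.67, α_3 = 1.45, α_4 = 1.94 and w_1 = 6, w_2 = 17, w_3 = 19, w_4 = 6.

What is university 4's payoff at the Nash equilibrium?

81.48

∂u_i/∂c_i = α_i − 1, so university i contributes w_i if α_i > 1, else 0.
α_i > 1 for i ∈ {2, 3, 4}; NE contributions (0, 17, 19, 6), G = 42.
u_4 = (6 − 6) + 1.94·42 = 81.48.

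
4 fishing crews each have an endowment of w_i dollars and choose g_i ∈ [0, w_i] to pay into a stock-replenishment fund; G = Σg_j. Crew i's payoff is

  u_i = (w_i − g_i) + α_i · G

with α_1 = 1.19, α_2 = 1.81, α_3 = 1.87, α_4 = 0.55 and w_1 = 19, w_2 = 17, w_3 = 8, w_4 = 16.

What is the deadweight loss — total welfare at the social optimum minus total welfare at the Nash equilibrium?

70.72

∂u_i/∂g_i = α_i − 1, so crew i contributes w_i if α_i > 1, else 0.
α_i > 1 for i ∈ {1, 2, 3}; NE contributions (19, 17, 8, 0), G = 44.
W^NE = Σw_i − G^NE + (Σα_i)·G^NE = 60 + 4.42·44 = 254.48.
Planner: ∂(Σu_j)/∂g_i = Σα_j − 1 = 4.42 > 0, so everyone contributes w_i; G^SO = 60, W^SO = 60 + 4.42·60 = 325.2.
Deadweight loss = 70.72.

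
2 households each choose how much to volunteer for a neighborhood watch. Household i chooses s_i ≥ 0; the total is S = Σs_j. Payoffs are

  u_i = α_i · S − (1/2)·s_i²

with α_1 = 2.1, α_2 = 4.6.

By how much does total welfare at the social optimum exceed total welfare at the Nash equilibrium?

12.785

Household i's FOC: ∂u_i/∂s_i = α_i − s_i = 0, so s_i* = α_i.
NE contributions = (2.1, 4.6); S = 6.7.
W^NE = (Σα)·S − ½Σα_i² = 6.7² − ½·25.57 = 32.105.
Planner sets s_i = Σα_j = 6.7 for every i, so S^SO = 2·6.7 = 13.4.
W^SO = (Σα)·S^SO − ½·2·(Σα)² = (2/2)·6.7² = 44.89.
Deadweight loss = W^SO − W^NE = 12.785.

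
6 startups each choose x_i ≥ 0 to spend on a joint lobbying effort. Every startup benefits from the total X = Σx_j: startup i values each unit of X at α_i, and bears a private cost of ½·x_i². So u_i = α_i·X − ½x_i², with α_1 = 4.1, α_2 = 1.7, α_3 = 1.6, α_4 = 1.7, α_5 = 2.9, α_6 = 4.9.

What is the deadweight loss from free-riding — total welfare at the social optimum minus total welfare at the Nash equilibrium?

600.005

Startup i's FOC: ∂u_i/∂x_i = α_i − x_i = 0, so x_i* = α_i.
NE contributions = (4.1, 1.7, 1.6, 1.7, 2.9, 4.9); X = 16.9.
W^NE = (Σα)·X − ½Σα_i² = 16.9² − ½·57.57 = 256.825.
Planner sets x_i = Σα_j = 16.9 for every i, so X^SO = 6·16.9 = 101.4.
W^SO = (Σα)·X^SO − ½·6·(Σα)² = (6/2)·16.9² = 856.83.
Deadweight loss = W^SO − W^NE = 600.005.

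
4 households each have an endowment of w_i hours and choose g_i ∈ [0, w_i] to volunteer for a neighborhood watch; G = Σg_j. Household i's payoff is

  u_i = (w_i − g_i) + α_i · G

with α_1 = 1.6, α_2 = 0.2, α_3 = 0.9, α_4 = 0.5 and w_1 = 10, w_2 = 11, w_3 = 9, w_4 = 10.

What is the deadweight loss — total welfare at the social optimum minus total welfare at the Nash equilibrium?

66

∂u_i/∂g_i = α_i − 1, so household i contributes w_i if α_i > 1, else 0.
α_i > 1 for i ∈ {1}; NE contributions (10, 0, 0, 0), G = 10.
W^NE = Σw_i − G^NE + (Σα_i)·G^NE = 40 + 2.2·10 = 62.
Planner: ∂(Σu_j)/∂g_i = Σα_j − 1 = 2.2 > 0, so everyone contributes w_i; G^SO = 40, W^SO = 40 + 2.2·40 = 128.
Deadweight loss = 66.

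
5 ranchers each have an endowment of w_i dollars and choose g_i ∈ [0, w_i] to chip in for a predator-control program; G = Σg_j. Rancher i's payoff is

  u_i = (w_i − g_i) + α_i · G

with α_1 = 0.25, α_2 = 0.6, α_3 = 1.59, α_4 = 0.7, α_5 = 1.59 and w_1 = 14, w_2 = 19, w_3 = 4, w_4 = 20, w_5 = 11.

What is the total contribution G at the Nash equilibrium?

∂u_i/∂g_i = α_i − 1, so rancher i contributes w_i if α_i > 1, else 0.
α_i > 1 for i ∈ {3, 5}; NE contributions (0, 0, 4, 0, 11), G = 15.

15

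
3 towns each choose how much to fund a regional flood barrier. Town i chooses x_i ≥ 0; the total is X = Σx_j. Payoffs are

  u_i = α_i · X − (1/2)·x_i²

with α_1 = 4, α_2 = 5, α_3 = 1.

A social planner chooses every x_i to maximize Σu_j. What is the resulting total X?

Planner FOC: ∂(Σu_j)/∂x_i = (Σα_j) − x_i = 0, so x_i^SO = Σα_j = 10 for every i; X^SO = 30.

30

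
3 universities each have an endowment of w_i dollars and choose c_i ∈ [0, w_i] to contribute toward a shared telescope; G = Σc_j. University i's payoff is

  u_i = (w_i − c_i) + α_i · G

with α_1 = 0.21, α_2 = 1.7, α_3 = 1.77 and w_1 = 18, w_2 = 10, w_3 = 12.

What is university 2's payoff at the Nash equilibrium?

37.4

∂u_i/∂c_i = α_i − 1, so university i contributes w_i if α_i > 1, else 0.
α_i > 1 for i ∈ {2, 3}; NE contributions (0, 10, 12), G = 22.
u_2 = (10 − 10) + 1.7·22 = 37.4.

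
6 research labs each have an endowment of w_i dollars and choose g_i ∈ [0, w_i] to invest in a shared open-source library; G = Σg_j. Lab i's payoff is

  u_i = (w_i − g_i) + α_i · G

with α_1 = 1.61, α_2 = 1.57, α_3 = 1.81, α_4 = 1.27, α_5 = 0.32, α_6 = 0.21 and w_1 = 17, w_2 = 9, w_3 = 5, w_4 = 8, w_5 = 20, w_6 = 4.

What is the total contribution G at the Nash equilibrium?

39

∂u_i/∂g_i = α_i − 1, so lab i contributes w_i if α_i > 1, else 0.
α_i > 1 for i ∈ {1, 2, 3, 4}; NE contributions (17, 9, 5, 8, 0, 0), G = 39.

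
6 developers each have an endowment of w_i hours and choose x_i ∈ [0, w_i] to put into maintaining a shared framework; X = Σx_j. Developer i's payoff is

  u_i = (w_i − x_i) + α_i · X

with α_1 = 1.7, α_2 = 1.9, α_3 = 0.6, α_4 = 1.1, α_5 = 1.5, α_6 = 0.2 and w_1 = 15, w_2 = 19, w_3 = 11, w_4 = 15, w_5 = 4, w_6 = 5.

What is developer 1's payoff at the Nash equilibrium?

90.1

∂u_i/∂x_i = α_i − 1, so developer i contributes w_i if α_i > 1, else 0.
α_i > 1 for i ∈ {1, 2, 4, 5}; NE contributions (15, 19, 0, 15, 4, 0), X = 53.
u_1 = (15 − 15) + 1.7·53 = 90.1.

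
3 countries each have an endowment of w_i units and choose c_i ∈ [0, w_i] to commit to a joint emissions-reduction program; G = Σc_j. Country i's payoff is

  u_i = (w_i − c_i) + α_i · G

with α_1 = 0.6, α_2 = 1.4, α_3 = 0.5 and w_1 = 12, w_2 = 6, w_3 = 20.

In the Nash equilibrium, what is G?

∂u_i/∂c_i = α_i − 1, so country i contributes w_i if α_i > 1, else 0.
α_i > 1 for i ∈ {2}; NE contributions (0, 6, 0), G = 6.

6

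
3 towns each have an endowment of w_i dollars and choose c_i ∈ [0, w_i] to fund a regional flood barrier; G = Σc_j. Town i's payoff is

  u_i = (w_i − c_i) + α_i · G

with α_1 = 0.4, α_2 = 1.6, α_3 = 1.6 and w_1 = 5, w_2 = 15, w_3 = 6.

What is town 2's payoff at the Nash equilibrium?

33.6

∂u_i/∂c_i = α_i − 1, so town i contributes w_i if α_i > 1, else 0.
α_i > 1 for i ∈ {2, 3}; NE contributions (0, 15, 6), G = 21.
u_2 = (15 − 15) + 1.6·21 = 33.6.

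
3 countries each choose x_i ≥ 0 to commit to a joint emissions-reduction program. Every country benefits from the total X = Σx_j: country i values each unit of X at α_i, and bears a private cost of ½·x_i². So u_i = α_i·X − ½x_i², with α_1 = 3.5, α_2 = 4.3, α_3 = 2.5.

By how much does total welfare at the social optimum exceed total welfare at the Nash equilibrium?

71.54

Country i's FOC: ∂u_i/∂x_i = α_i − x_i = 0, so x_i* = α_i.
NE contributions = (3.5, 4.3, 2.5); X = 10.3.
W^NE = (Σα)·X − ½Σα_i² = 10.3² − ½·36.99 = 87.595.
Planner sets x_i = Σα_j = 10.3 for every i, so X^SO = 3·10.3 = 30.9.
W^SO = (Σα)·X^SO − ½·3·(Σα)² = (3/2)·10.3² = 159.135.
Deadweight loss = W^SO − W^NE = 71.54.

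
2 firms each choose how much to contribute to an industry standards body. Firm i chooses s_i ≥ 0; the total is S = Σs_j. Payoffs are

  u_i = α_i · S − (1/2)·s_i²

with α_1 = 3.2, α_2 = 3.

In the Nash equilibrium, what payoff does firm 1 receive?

Firm i's FOC: ∂u_i/∂s_i = α_i − s_i = 0, so s_i* = α_i.
NE contributions = (3.2, 3); S = 6.2.
u_1 = α_1·S − ½·(s_1)² = 3.2·6.2 − ½·3.2² = 14.72.

14.72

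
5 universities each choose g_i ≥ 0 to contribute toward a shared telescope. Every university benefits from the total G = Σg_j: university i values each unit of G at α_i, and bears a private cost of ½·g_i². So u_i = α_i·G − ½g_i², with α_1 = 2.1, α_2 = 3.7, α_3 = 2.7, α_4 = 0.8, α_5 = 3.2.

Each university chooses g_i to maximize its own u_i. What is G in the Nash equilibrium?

University i's FOC: ∂u_i/∂g_i = α_i − g_i = 0, so g_i* = α_i.
NE contributions = (2.1, 3.7, 2.7, 0.8, 3.2); G = 12.5.

12.5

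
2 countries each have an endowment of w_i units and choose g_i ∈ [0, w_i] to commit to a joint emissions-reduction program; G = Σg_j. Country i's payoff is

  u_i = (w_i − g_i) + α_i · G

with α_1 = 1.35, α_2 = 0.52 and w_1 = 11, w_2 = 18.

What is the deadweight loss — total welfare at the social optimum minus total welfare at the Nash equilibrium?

15.66

∂u_i/∂g_i = α_i − 1, so country i contributes w_i if α_i > 1, else 0.
α_i > 1 for i ∈ {1}; NE contributions (11, 0), G = 11.
W^NE = Σw_i − G^NE + (Σα_i)·G^NE = 29 + 0.87·11 = 38.57.
Planner: ∂(Σu_j)/∂g_i = Σα_j − 1 = 0.87 > 0, so everyone contributes w_i; G^SO = 29, W^SO = 29 + 0.87·29 = 54.23.
Deadweight loss = 15.66.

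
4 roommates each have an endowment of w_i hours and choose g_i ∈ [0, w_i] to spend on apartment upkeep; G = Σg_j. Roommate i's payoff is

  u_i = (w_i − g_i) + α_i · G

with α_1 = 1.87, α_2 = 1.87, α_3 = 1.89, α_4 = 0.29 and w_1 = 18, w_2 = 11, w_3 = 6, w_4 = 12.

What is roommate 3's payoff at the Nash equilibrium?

∂u_i/∂g_i = α_i − 1, so roommate i contributes w_i if α_i > 1, else 0.
α_i > 1 for i ∈ {1, 2, 3}; NE contributions (18, 11, 6, 0), G = 35.
u_3 = (6 − 6) + 1.89·35 = 66.15.

66.15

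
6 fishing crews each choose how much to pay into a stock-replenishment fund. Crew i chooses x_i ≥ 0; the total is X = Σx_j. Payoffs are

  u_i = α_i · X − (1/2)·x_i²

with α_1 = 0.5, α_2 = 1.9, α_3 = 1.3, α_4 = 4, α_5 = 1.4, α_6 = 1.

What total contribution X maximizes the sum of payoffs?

60.6

Planner FOC: ∂(Σu_j)/∂x_i = (Σα_j) − x_i = 0, so x_i^SO = Σα_j = 10.1 for every i; X^SO = 60.6.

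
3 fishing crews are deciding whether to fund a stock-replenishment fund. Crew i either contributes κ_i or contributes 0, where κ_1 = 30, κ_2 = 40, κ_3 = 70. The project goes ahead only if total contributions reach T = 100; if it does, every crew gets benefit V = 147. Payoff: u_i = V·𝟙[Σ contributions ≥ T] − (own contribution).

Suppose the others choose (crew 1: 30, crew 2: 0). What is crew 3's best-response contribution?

Others' total = 30. Contributing 70 brings total to 100 ≥ 100: gain V − κ_3 = 77.
Best response: 70.

70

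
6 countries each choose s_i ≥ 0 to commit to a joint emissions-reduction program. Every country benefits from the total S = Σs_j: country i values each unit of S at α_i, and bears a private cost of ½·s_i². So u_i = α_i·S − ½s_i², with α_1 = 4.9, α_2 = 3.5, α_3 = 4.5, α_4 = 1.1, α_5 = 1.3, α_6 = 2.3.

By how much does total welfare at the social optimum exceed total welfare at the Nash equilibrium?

651.87

Country i's FOC: ∂u_i/∂s_i = α_i − s_i = 0, so s_i* = α_i.
NE contributions = (4.9, 3.5, 4.5, 1.1, 1.3, 2.3); S = 17.6.
W^NE = (Σα)·S − ½Σα_i² = 17.6² − ½·64.7 = 277.41.
Planner sets s_i = Σα_j = 17.6 for every i, so S^SO = 6·17.6 = 105.6.
W^SO = (Σα)·S^SO − ½·6·(Σα)² = (6/2)·17.6² = 929.28.
Deadweight loss = W^SO − W^NE = 651.87.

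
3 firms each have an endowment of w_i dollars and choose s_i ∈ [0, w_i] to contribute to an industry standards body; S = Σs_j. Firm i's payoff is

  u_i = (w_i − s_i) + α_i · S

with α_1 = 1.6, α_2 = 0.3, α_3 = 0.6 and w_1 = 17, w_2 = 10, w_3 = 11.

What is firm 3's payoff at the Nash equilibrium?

21.2

∂u_i/∂s_i = α_i − 1, so firm i contributes w_i if α_i > 1, else 0.
α_i > 1 for i ∈ {1}; NE contributions (17, 0, 0), S = 17.
u_3 = (11 − 0) + 0.6·17 = 21.2.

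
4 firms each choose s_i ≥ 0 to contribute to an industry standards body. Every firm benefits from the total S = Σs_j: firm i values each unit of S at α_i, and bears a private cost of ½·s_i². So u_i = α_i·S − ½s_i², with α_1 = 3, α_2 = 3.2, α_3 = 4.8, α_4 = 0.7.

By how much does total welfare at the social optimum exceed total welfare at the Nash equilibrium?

158.275

Firm i's FOC: ∂u_i/∂s_i = α_i − s_i = 0, so s_i* = α_i.
NE contributions = (3, 3.2, 4.8, 0.7); S = 11.7.
W^NE = (Σα)·S − ½Σα_i² = 11.7² − ½·42.77 = 115.505.
Planner sets s_i = Σα_j = 11.7 for every i, so S^SO = 4·11.7 = 46.8.
W^SO = (Σα)·S^SO − ½·4·(Σα)² = (4/2)·11.7² = 273.78.
Deadweight loss = W^SO − W^NE = 158.275.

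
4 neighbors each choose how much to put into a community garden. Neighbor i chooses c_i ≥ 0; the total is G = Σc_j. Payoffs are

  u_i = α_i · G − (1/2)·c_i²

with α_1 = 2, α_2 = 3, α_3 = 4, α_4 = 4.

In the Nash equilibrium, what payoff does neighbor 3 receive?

44

Neighbor i's FOC: ∂u_i/∂c_i = α_i − c_i = 0, so c_i* = α_i.
NE contributions = (2, 3, 4, 4); G = 13.
u_3 = α_3·G − ½·(c_3)² = 4·13 − ½·4² = 44.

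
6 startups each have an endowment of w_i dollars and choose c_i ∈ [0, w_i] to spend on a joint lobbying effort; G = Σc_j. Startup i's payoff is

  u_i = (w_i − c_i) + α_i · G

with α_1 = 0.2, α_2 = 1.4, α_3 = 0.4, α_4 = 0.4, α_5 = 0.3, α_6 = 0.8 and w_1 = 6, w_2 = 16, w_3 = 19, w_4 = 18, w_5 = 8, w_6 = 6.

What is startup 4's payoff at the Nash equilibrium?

∂u_i/∂c_i = α_i − 1, so startup i contributes w_i if α_i > 1, else 0.
α_i > 1 for i ∈ {2}; NE contributions (0, 16, 0, 0, 0, 0), G = 16.
u_4 = (18 − 0) + 0.4·16 = 24.4.

24.4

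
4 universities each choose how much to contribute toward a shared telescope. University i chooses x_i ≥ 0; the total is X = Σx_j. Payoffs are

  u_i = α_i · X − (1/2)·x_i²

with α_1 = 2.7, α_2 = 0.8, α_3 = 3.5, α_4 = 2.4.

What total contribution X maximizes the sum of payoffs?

37.6

Planner FOC: ∂(Σu_j)/∂x_i = (Σα_j) − x_i = 0, so x_i^SO = Σα_j = 9.4 for every i; X^SO = 37.6.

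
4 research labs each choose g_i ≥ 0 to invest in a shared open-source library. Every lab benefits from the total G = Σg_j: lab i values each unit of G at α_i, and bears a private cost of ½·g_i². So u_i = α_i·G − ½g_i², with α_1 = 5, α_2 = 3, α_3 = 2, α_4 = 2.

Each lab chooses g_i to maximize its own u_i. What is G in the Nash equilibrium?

12

Lab i's FOC: ∂u_i/∂g_i = α_i − g_i = 0, so g_i* = α_i.
NE contributions = (5, 3, 2, 2); G = 12.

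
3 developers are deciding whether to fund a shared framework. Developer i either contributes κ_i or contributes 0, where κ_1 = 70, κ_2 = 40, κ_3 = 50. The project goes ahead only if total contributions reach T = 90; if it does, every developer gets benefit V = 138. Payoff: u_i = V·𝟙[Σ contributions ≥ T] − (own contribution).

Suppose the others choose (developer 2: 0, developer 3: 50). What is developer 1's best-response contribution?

Others' total = 50. Contributing 70 brings total to 120 ≥ 90: gain V − κ_1 = 68.
Best response: 70.

70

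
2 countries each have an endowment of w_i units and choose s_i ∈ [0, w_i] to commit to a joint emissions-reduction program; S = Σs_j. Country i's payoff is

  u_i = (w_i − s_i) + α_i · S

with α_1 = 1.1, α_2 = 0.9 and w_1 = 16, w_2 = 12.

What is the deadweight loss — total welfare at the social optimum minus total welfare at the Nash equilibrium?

∂u_i/∂s_i = α_i − 1, so country i contributes w_i if α_i > 1, else 0.
α_i > 1 for i ∈ {1}; NE contributions (16, 0), S = 16.
W^NE = Σw_i − S^NE + (Σα_i)·S^NE = 28 + 1·16 = 44.
Planner: ∂(Σu_j)/∂s_i = Σα_j − 1 = 1 > 0, so everyone contributes w_i; S^SO = 28, W^SO = 28 + 1·28 = 56.
Deadweight loss = 12.

12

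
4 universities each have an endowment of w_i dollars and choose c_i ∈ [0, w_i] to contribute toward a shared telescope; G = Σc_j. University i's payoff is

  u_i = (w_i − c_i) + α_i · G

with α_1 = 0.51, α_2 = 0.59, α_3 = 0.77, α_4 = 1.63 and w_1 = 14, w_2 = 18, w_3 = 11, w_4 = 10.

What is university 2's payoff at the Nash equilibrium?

23.9

∂u_i/∂c_i = α_i − 1, so university i contributes w_i if α_i > 1, else 0.
α_i > 1 for i ∈ {4}; NE contributions (0, 0, 0, 10), G = 10.
u_2 = (18 − 0) + 0.59·10 = 23.9.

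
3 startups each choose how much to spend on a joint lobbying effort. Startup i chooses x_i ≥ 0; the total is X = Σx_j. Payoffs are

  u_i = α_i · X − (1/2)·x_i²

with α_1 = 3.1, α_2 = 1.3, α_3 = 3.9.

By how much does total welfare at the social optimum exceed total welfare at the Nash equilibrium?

47.7

Startup i's FOC: ∂u_i/∂x_i = α_i − x_i = 0, so x_i* = α_i.
NE contributions = (3.1, 1.3, 3.9); X = 8.3.
W^NE = (Σα)·X − ½Σα_i² = 8.3² − ½·26.51 = 55.635.
Planner sets x_i = Σα_j = 8.3 for every i, so X^SO = 3·8.3 = 24.9.
W^SO = (Σα)·X^SO − ½·3·(Σα)² = (3/2)·8.3² = 103.335.
Deadweight loss = W^SO − W^NE = 47.7.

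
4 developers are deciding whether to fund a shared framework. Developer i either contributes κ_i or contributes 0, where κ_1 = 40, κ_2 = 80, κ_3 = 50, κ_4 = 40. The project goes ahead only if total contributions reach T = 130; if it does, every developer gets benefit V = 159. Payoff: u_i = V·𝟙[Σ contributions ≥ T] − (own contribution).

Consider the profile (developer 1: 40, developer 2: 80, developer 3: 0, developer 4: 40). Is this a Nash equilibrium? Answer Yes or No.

Total = 160 ≥ 130: provided.
Developer 1 (pledges 40, payoff 119): dropping to 0 → total 120, payoff 0. No gain.
Developer 2 (pledges 80, payoff 79): dropping to 0 → total 80, payoff 0. No gain.
Developer 3 (pledges 0, payoff 159): pledging 50 → total 210, payoff 109. No gain.
Developer 4 (pledges 40, payoff 119): dropping to 0 → total 120, payoff 0. No gain.

Yes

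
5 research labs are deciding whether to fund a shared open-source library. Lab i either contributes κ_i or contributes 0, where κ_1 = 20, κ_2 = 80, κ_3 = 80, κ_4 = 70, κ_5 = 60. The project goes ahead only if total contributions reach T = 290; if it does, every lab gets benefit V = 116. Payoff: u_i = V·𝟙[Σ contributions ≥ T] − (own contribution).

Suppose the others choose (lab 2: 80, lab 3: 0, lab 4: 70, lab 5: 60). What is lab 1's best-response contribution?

Others' total = 210. Even contributing 20 gives 230 < 290: no benefit either way.
Best response: 0.

0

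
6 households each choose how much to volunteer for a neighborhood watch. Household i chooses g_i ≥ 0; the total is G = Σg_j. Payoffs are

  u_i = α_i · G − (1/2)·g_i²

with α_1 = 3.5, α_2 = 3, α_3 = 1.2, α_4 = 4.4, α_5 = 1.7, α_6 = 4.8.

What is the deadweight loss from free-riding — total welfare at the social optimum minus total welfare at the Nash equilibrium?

Household i's FOC: ∂u_i/∂g_i = α_i − g_i = 0, so g_i* = α_i.
NE contributions = (3.5, 3, 1.2, 4.4, 1.7, 4.8); G = 18.6.
W^NE = (Σα)·G − ½Σα_i² = 18.6² − ½·67.98 = 311.97.
Planner sets g_i = Σα_j = 18.6 for every i, so G^SO = 6·18.6 = 111.6.
W^SO = (Σα)·G^SO − ½·6·(Σα)² = (6/2)·18.6² = 1037.88.
Deadweight loss = W^SO − W^NE = 725.91.

725.91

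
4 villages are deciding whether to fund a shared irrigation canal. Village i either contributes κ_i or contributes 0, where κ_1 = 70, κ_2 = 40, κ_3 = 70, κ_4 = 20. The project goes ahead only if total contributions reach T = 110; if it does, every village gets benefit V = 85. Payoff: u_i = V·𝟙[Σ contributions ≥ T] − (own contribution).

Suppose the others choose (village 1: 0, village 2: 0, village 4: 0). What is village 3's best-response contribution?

0

Others' total = 0. Even contributing 70 gives 70 < 110: no benefit either way.
Best response: 0.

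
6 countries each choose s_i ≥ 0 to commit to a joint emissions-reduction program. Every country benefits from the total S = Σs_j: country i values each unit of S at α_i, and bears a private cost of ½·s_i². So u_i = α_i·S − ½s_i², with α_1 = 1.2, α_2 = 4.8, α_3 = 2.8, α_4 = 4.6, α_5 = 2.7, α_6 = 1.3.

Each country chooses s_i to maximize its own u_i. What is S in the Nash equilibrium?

17.4

Country i's FOC: ∂u_i/∂s_i = α_i − s_i = 0, so s_i* = α_i.
NE contributions = (1.2, 4.8, 2.8, 4.6, 2.7, 1.3); S = 17.4.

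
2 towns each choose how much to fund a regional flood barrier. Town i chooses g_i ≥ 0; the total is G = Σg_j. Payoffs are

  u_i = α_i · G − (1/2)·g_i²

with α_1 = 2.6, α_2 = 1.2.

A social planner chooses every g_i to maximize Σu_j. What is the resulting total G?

7.6

Planner FOC: ∂(Σu_j)/∂g_i = (Σα_j) − g_i = 0, so g_i^SO = Σα_j = 3.8 for every i; G^SO = 7.6.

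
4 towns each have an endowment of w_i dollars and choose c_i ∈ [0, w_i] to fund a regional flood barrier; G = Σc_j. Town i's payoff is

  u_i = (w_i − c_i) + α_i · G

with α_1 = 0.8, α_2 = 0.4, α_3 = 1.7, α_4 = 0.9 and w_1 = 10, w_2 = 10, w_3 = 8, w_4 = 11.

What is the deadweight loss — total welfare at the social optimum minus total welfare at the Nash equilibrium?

86.8

∂u_i/∂c_i = α_i − 1, so town i contributes w_i if α_i > 1, else 0.
α_i > 1 for i ∈ {3}; NE contributions (0, 0, 8, 0), G = 8.
W^NE = Σw_i − G^NE + (Σα_i)·G^NE = 39 + 2.8·8 = 61.4.
Planner: ∂(Σu_j)/∂c_i = Σα_j − 1 = 2.8 > 0, so everyone contributes w_i; G^SO = 39, W^SO = 39 + 2.8·39 = 148.2.
Deadweight loss = 86.8.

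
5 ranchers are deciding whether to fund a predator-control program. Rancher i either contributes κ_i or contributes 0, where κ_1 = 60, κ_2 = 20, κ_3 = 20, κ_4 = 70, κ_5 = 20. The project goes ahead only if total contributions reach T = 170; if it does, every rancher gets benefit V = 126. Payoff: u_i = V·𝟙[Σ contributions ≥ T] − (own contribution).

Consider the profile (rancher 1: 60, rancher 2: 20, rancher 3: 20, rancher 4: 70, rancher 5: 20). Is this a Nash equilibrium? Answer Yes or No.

Total = 190 ≥ 170: provided.
Rancher 1 (pledges 60, payoff 66): dropping to 0 → total 130, payoff 0. No gain.
Rancher 2 (pledges 20, payoff 106): dropping to 0 → total 170, payoff 126. Profitable deviation.

No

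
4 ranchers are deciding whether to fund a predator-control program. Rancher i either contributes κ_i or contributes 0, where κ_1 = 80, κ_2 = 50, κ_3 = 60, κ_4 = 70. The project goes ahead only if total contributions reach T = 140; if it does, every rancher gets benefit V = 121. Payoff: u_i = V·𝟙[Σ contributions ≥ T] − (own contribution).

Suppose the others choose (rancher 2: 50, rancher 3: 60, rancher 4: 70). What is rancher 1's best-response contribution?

0

Others' total = 180 ≥ 140; contributing adds cost 80 for no extra benefit.
Best response: 0.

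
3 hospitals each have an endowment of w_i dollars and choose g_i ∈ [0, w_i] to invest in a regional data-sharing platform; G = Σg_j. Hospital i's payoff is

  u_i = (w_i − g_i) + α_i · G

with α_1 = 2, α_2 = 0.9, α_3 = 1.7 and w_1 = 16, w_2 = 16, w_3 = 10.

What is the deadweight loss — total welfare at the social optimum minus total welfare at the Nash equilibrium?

57.6

∂u_i/∂g_i = α_i − 1, so hospital i contributes w_i if α_i > 1, else 0.
α_i > 1 for i ∈ {1, 3}; NE contributions (16, 0, 10), G = 26.
W^NE = Σw_i − G^NE + (Σα_i)·G^NE = 42 + 3.6·26 = 135.6.
Planner: ∂(Σu_j)/∂g_i = Σα_j − 1 = 3.6 > 0, so everyone contributes w_i; G^SO = 42, W^SO = 42 + 3.6·42 = 193.2.
Deadweight loss = 57.6.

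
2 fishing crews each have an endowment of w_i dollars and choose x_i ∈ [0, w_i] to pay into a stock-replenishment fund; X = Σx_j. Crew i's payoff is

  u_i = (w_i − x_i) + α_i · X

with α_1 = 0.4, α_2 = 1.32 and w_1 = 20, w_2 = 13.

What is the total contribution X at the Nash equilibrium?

13

∂u_i/∂x_i = α_i − 1, so crew i contributes w_i if α_i > 1, else 0.
α_i > 1 for i ∈ {2}; NE contributions (0, 13), X = 13.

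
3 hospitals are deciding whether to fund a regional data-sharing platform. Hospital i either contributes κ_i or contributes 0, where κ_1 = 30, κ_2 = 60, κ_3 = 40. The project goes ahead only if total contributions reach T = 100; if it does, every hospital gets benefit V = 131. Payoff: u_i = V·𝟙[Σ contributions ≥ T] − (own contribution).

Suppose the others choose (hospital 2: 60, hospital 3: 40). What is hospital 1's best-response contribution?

0

Others' total = 100 ≥ 100; contributing adds cost 30 for no extra benefit.
Best response: 0.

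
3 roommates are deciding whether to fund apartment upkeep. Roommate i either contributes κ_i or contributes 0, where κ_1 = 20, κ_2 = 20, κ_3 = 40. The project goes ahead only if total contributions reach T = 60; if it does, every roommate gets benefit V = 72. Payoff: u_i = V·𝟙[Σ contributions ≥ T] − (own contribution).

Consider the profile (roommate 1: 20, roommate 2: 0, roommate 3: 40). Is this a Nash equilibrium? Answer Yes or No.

Total = 60 ≥ 60: provided.
Roommate 1 (pledges 20, payoff 52): dropping to 0 → total 40, payoff 0. No gain.
Roommate 2 (pledges 0, payoff 72): pledging 20 → total 80, payoff 52. No gain.
Roommate 3 (pledges 40, payoff 32): dropping to 0 → total 20, payoff 0. No gain.

Yes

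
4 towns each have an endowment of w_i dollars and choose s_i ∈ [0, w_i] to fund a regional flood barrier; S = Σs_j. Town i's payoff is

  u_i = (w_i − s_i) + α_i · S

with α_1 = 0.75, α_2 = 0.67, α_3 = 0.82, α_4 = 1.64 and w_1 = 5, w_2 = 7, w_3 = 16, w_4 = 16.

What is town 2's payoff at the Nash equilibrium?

17.72

∂u_i/∂s_i = α_i − 1, so town i contributes w_i if α_i > 1, else 0.
α_i > 1 for i ∈ {4}; NE contributions (0, 0, 0, 16), S = 16.
u_2 = (7 − 0) + 0.67·16 = 17.72.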